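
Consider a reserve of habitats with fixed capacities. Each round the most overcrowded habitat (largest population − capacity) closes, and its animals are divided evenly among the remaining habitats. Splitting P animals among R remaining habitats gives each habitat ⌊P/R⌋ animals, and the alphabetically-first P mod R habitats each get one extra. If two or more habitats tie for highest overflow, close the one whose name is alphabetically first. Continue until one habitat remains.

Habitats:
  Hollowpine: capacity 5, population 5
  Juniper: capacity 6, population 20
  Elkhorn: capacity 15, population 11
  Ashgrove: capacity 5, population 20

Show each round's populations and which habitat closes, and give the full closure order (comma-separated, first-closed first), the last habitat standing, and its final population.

Closure order: Ashgrove, Juniper, Hollowpine
Last habitat: Elkhorn with 56 animals

Round 1: Ashgrove=20 Elkhorn=11 Hollowpine=5 Juniper=20 → close Ashgrove (overflow 15)
  20÷3 = 6 each, +1 to first 2
Round 2: Elkhorn=18 Hollowpine=12 Juniper=26 → close Juniper (overflow 20)
  26÷2 = 13 each, +1 to first 0
Round 3: Elkhorn=31 Hollowpine=25 → close Hollowpine (overflow 20)
  25÷1 = 25 each, +1 to first 0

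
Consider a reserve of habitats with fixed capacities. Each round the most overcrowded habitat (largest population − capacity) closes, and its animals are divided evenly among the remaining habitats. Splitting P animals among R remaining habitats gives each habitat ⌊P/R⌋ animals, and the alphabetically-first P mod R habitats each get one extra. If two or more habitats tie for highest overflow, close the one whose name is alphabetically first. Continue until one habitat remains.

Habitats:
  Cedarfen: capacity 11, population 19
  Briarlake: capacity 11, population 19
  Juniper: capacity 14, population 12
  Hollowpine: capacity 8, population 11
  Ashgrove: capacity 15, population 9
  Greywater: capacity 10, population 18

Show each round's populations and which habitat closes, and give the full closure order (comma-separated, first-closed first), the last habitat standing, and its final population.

Round 1: Ashgrove=9 Briarlake=19 Cedarfen=19 Greywater=18 Hollowpine=11 Juniper=12 → close Briarlake (overflow 8)
  19÷5 = 3 each, +1 to first 4
Round 2: Ashgrove=13 Cedarfen=23 Greywater=22 Hollowpine=15 Juniper=15 → close Cedarfen (overflow 12)
  23÷4 = 5 each, +1 to first 3
Round 3: Ashgrove=19 Greywater=28 Hollowpine=21 Juniper=20 → close Greywater (overflow 18)
  28÷3 = 9 each, +1 to first 1
Round 4: Ashgrove=29 Hollowpine=30 Juniper=29 → close Hollowpine (overflow 22)
  30÷2 = 15 each, +1 to first 0
Round 5: Ashgrove=44 Juniper=44 → close Juniper (overflow 30)
  44÷1 = 44 each, +1 to first 0

Closure order: Briarlake, Cedarfen, Greywater, Hollowpine, Juniper
Last habitat: Ashgrove with 88 animals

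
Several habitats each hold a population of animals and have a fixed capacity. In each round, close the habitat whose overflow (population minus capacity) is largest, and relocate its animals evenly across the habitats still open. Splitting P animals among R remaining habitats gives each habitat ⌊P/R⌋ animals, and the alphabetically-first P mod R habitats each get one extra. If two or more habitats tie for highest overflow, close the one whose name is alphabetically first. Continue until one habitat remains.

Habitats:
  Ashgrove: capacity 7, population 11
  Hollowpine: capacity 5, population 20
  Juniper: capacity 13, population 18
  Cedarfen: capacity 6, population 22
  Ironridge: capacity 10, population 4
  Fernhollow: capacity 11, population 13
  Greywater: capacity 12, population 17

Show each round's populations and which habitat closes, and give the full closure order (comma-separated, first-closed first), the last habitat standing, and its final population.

Closure order: Cedarfen, Hollowpine, Greywater, Ashgrove, Fernhollow, Juniper
Last habitat: Ironridge with 105 animals

Round 1: Ashgrove=11 Cedarfen=22 Fernhollow=13 Greywater=17 Hollowpine=20 Ironridge=4 Juniper=18 → close Cedarfen (overflow 16)
  22÷6 = 3 each, +1 to first 4
Round 2: Ashgrove=15 Fernhollow=17 Greywater=21 Hollowpine=24 Ironridge=7 Juniper=21 → close Hollowpine (overflow 19)
  24÷5 = 4 each, +1 to first 4
Round 3: Ashgrove=20 Fernhollow=22 Greywater=26 Ironridge=12 Juniper=25 → close Greywater (overflow 14)
  26÷4 = 6 each, +1 to first 2
Round 4: Ashgrove=27 Fernhollow=29 Ironridge=18 Juniper=31 → close Ashgrove (overflow 20)
  27÷3 = 9 each, +1 to first 0
Round 5: Fernhollow=38 Ironridge=27 Juniper=40 → close Fernhollow (overflow 27)
  38÷2 = 19 each, +1 to first 0
Round 6: Ironridge=46 Juniper=59 → close Juniper (overflow 46)
  59÷1 = 59 each, +1 to first 0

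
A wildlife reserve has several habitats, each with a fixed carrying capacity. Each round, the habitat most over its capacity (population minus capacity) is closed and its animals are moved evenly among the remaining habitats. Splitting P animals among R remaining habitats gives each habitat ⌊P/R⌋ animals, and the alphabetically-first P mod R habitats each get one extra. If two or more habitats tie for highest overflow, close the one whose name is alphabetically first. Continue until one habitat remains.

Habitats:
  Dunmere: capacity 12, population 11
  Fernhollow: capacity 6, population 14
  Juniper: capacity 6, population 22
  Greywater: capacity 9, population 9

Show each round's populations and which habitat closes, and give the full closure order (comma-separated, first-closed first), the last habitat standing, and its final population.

Closure order: Juniper, Fernhollow, Dunmere
Last habitat: Greywater with 56 animals

Round 1: Dunmere=11 Fernhollow=14 Greywater=9 Juniper=22 → close Juniper (overflow 16)
  22÷3 = 7 each, +1 to first 1
Round 2: Dunmere=19 Fernhollow=21 Greywater=16 → close Fernhollow (overflow 15)
  21÷2 = 10 each, +1 to first 1
Round 3: Dunmere=30 Greywater=26 → close Dunmere (overflow 18)
  30÷1 = 30 each, +1 to first 0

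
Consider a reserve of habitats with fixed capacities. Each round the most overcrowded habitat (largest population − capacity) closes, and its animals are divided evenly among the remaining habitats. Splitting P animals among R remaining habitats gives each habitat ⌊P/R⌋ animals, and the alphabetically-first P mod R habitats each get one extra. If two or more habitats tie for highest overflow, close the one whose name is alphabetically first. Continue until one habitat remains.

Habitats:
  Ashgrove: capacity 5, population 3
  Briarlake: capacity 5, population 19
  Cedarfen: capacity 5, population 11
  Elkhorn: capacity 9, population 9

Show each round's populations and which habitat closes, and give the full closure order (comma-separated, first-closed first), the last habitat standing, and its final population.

Round 1: Ashgrove=3 Briarlake=19 Cedarfen=11 Elkhorn=9 → close Briarlake (overflow 14)
  19÷3 = 6 each, +1 to first 1
Round 2: Ashgrove=10 Cedarfen=17 Elkhorn=15 → close Cedarfen (overflow 12)
  17÷2 = 8 each, +1 to first 1
Round 3: Ashgrove=19 Elkhorn=23 → close Ashgrove (overflow 14)
  19÷1 = 19 each, +1 to first 0

Closure order: Briarlake, Cedarfen, Ashgrove
Last habitat: Elkhorn with 42 animals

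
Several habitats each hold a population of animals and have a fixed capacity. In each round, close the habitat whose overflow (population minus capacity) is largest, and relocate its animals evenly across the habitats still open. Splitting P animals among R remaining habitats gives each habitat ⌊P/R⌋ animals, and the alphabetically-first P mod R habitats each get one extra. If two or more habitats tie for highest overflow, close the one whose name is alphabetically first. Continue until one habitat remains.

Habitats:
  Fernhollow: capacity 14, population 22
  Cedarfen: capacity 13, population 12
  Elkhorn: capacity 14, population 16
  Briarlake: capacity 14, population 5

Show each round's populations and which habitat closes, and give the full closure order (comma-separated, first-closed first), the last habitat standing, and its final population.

Closure order: Fernhollow, Elkhorn, Cedarfen
Last habitat: Briarlake with 55 animals

Round 1: Briarlake=5 Cedarfen=12 Elkhorn=16 Fernhollow=22 → close Fernhollow (overflow 8)
  22÷3 = 7 each, +1 to first 1
Round 2: Briarlake=13 Cedarfen=19 Elkhorn=23 → close Elkhorn (overflow 9)
  23÷2 = 11 each, +1 to first 1
Round 3: Briarlake=25 Cedarfen=30 → close Cedarfen (overflow 17)
  30÷1 = 30 each, +1 to first 0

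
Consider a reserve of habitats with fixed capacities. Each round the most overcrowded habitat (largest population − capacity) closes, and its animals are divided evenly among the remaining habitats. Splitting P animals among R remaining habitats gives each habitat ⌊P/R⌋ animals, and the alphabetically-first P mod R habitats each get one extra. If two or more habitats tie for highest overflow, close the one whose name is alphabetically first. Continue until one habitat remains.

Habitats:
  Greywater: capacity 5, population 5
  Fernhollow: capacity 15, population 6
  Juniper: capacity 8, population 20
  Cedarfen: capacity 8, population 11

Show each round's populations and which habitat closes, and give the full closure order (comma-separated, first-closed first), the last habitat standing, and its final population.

Closure order: Juniper, Cedarfen, Greywater
Last habitat: Fernhollow with 42 animals

Round 1: Cedarfen=11 Fernhollow=6 Greywater=5 Juniper=20 → close Juniper (overflow 12)
  20÷3 = 6 each, +1 to first 2
Round 2: Cedarfen=18 Fernhollow=13 Greywater=11 → close Cedarfen (overflow 10)
  18÷2 = 9 each, +1 to first 0
Round 3: Fernhollow=22 Greywater=20 → close Greywater (overflow 15)
  20÷1 = 20 each, +1 to first 0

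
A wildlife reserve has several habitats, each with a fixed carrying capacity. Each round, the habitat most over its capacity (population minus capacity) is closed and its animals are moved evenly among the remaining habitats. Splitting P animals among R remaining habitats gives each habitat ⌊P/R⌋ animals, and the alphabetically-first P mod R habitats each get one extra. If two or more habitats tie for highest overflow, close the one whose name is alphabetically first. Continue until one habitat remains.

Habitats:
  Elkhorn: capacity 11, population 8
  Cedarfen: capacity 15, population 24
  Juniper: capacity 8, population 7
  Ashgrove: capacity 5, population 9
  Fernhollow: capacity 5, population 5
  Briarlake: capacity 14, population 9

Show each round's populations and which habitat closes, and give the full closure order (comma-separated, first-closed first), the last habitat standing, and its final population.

Closure order: Cedarfen, Ashgrove, Fernhollow, Elkhorn, Briarlake
Last habitat: Juniper with 62 animals

Round 1: Ashgrove=9 Briarlake=9 Cedarfen=24 Elkhorn=8 Fernhollow=5 Juniper=7 → close Cedarfen (overflow 9)
  24÷5 = 4 each, +1 to first 4
Round 2: Ashgrove=14 Briarlake=14 Elkhorn=13 Fernhollow=10 Juniper=11 → close Ashgrove (overflow 9)
  14÷4 = 3 each, +1 to first 2
Round 3: Briarlake=18 Elkhorn=17 Fernhollow=13 Juniper=14 → close Fernhollow (overflow 8)
  13÷3 = 4 each, +1 to first 1
Round 4: Briarlake=23 Elkhorn=21 Juniper=18 → close Elkhorn (overflow 10)
  21÷2 = 10 each, +1 to first 1
Round 5: Briarlake=34 Juniper=28 → close Briarlake (overflow 20)
  34÷1 = 34 each, +1 to first 0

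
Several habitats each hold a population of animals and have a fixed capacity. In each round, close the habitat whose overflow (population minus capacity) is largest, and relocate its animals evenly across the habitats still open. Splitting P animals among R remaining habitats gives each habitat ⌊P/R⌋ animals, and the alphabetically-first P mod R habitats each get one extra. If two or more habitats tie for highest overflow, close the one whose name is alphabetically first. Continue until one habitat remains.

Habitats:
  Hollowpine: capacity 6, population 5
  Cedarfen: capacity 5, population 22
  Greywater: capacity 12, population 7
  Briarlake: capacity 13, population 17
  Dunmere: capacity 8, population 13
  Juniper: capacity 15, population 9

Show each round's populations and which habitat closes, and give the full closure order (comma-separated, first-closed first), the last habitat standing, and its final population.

Closure order: Cedarfen, Dunmere, Briarlake, Hollowpine, Greywater
Last habitat: Juniper with 73 animals

Round 1: Briarlake=17 Cedarfen=22 Dunmere=13 Greywater=7 Hollowpine=5 Juniper=9 → close Cedarfen (overflow 17)
  22÷5 = 4 each, +1 to first 2
Round 2: Briarlake=22 Dunmere=18 Greywater=11 Hollowpine=9 Juniper=13 → close Dunmere (overflow 10)
  18÷4 = 4 each, +1 to first 2
Round 3: Briarlake=27 Greywater=16 Hollowpine=13 Juniper=17 → close Briarlake (overflow 14)
  27÷3 = 9 each, +1 to first 0
Round 4: Greywater=25 Hollowpine=22 Juniper=26 → close Hollowpine (overflow 16)
  22÷2 = 11 each, +1 to first 0
Round 5: Greywater=36 Juniper=37 → close Greywater (overflow 24)
  36÷1 = 36 each, +1 to first 0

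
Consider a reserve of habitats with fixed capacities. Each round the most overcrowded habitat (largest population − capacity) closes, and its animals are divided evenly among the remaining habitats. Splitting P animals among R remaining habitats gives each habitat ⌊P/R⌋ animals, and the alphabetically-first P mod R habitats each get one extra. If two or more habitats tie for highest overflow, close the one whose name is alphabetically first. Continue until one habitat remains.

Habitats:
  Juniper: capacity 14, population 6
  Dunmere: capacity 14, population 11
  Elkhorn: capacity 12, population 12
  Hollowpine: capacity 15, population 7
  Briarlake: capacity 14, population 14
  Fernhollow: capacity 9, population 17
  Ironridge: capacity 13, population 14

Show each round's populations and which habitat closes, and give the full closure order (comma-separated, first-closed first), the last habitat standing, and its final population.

Round 1: Briarlake=14 Dunmere=11 Elkhorn=12 Fernhollow=17 Hollowpine=7 Ironridge=14 Juniper=6 → close Fernhollow (overflow 8)
  17÷6 = 2 each, +1 to first 5
Round 2: Briarlake=17 Dunmere=14 Elkhorn=15 Hollowpine=10 Ironridge=17 Juniper=8 → close Ironridge (overflow 4)
  17÷5 = 3 each, +1 to first 2
Round 3: Briarlake=21 Dunmere=18 Elkhorn=18 Hollowpine=13 Juniper=11 → close Briarlake (overflow 7)
  21÷4 = 5 each, +1 to first 1
Round 4: Dunmere=24 Elkhorn=23 Hollowpine=18 Juniper=16 → close Elkhorn (overflow 11)
  23÷3 = 7 each, +1 to first 2
Round 5: Dunmere=32 Hollowpine=26 Juniper=23 → close Dunmere (overflow 18)
  32÷2 = 16 each, +1 to first 0
Round 6: Hollowpine=42 Juniper=39 → close Hollowpine (overflow 27)
  42÷1 = 42 each, +1 to first 0

Closure order: Fernhollow, Ironridge, Briarlake, Elkhorn, Dunmere, Hollowpine
Last habitat: Juniper with 81 animals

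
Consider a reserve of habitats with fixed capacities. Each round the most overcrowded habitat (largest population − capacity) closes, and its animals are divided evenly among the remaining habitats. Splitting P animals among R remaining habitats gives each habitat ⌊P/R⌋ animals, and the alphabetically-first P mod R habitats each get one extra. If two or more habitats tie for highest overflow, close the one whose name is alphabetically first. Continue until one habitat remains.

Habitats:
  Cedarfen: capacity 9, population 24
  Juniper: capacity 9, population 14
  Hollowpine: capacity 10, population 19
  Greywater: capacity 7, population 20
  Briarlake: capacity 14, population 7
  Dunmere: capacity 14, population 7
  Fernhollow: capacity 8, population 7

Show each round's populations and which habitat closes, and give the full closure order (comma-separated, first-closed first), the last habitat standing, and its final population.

Round 1: Briarlake=7 Cedarfen=24 Dunmere=7 Fernhollow=7 Greywater=20 Hollowpine=19 Juniper=14 → close Cedarfen (overflow 15)
  24÷6 = 4 each, +1 to first 0
Round 2: Briarlake=11 Dunmere=11 Fernhollow=11 Greywater=24 Hollowpine=23 Juniper=18 → close Greywater (overflow 17)
  24÷5 = 4 each, +1 to first 4
Round 3: Briarlake=16 Dunmere=16 Fernhollow=16 Hollowpine=28 Juniper=22 → close Hollowpine (overflow 18)
  28÷4 = 7 each, +1 to first 0
Round 4: Briarlake=23 Dunmere=23 Fernhollow=23 Juniper=29 → close Juniper (overflow 20)
  29÷3 = 9 each, +1 to first 2
Round 5: Briarlake=33 Dunmere=33 Fernhollow=32 → close Fernhollow (overflow 24)
  32÷2 = 16 each, +1 to first 0
Round 6: Briarlake=49 Dunmere=49 → close Briarlake (overflow 35)
  49÷1 = 49 each, +1 to first 0

Closure order: Cedarfen, Greywater, Hollowpine, Juniper, Fernhollow, Briarlake
Last habitat: Dunmere with 98 animals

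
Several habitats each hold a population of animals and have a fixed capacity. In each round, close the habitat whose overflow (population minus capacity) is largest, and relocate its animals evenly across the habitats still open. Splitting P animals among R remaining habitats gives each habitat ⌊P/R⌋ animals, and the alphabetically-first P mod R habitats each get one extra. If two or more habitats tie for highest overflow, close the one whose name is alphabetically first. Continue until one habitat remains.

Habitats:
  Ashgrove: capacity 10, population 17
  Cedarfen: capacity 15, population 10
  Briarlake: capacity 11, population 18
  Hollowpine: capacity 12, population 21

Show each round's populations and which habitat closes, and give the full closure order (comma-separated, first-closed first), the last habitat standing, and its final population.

Closure order: Hollowpine, Ashgrove, Briarlake
Last habitat: Cedarfen with 66 animals

Round 1: Ashgrove=17 Briarlake=18 Cedarfen=10 Hollowpine=21 → close Hollowpine (overflow 9)
  21÷3 = 7 each, +1 to first 0
Round 2: Ashgrove=24 Briarlake=25 Cedarfen=17 → close Ashgrove (overflow 14)
  24÷2 = 12 each, +1 to first 0
Round 3: Briarlake=37 Cedarfen=29 → close Briarlake (overflow 26)
  37÷1 = 37 each, +1 to first 0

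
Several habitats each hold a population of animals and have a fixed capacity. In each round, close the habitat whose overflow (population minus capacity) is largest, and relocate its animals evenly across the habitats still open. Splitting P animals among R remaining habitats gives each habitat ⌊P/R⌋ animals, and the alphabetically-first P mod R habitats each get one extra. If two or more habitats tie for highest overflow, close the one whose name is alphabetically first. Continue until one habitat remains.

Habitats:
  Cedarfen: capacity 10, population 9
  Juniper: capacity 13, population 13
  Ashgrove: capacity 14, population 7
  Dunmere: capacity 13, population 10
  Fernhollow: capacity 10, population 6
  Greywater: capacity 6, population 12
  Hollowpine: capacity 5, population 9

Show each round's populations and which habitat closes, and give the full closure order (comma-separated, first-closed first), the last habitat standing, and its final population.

Closure order: Greywater, Hollowpine, Juniper, Cedarfen, Dunmere, Ashgrove
Last habitat: Fernhollow with 66 animals

Round 1: Ashgrove=7 Cedarfen=9 Dunmere=10 Fernhollow=6 Greywater=12 Hollowpine=9 Juniper=13 → close Greywater (overflow 6)
  12÷6 = 2 each, +1 to first 0
Round 2: Ashgrove=9 Cedarfen=11 Dunmere=12 Fernhollow=8 Hollowpine=11 Juniper=15 → close Hollowpine (overflow 6)
  11÷5 = 2 each, +1 to first 1
Round 3: Ashgrove=12 Cedarfen=13 Dunmere=14 Fernhollow=10 Juniper=17 → close Juniper (overflow 4)
  17÷4 = 4 each, +1 to first 1
Round 4: Ashgrove=17 Cedarfen=17 Dunmere=18 Fernhollow=14 → close Cedarfen (overflow 7)
  17÷3 = 5 each, +1 to first 2
Round 5: Ashgrove=23 Dunmere=24 Fernhollow=19 → close Dunmere (overflow 11)
  24÷2 = 12 each, +1 to first 0
Round 6: Ashgrove=35 Fernhollow=31 → close Ashgrove (overflow 21)
  35÷1 = 35 each, +1 to first 0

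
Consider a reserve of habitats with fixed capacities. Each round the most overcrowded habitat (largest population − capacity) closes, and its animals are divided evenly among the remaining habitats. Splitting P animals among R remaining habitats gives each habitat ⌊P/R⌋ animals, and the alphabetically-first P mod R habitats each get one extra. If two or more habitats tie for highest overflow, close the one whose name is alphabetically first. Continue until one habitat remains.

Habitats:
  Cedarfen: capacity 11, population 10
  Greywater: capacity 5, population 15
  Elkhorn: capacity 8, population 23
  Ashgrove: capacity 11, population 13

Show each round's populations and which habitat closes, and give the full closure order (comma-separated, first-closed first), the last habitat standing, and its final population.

Round 1: Ashgrove=13 Cedarfen=10 Elkhorn=23 Greywater=15 → close Elkhorn (overflow 15)
  23÷3 = 7 each, +1 to first 2
Round 2: Ashgrove=21 Cedarfen=18 Greywater=22 → close Greywater (overflow 17)
  22÷2 = 11 each, +1 to first 0
Round 3: Ashgrove=32 Cedarfen=29 → close Ashgrove (overflow 21)
  32÷1 = 32 each, +1 to first 0

Closure order: Elkhorn, Greywater, Ashgrove
Last habitat: Cedarfen with 61 animals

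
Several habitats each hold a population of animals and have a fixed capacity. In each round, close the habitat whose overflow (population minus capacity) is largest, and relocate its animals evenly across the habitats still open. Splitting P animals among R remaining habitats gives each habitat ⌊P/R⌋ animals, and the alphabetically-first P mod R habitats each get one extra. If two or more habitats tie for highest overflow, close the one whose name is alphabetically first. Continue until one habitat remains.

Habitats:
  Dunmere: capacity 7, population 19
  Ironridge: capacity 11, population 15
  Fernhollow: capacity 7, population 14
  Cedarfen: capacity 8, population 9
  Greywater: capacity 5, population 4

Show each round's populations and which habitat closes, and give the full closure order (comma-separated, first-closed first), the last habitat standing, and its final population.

Round 1: Cedarfen=9 Dunmere=19 Fernhollow=14 Greywater=4 Ironridge=15 → close Dunmere (overflow 12)
  19÷4 = 4 each, +1 to first 3
Round 2: Cedarfen=14 Fernhollow=19 Greywater=9 Ironridge=19 → close Fernhollow (overflow 12)
  19÷3 = 6 each, +1 to first 1
Round 3: Cedarfen=21 Greywater=15 Ironridge=25 → close Ironridge (overflow 14)
  25÷2 = 12 each, +1 to first 1
Round 4: Cedarfen=34 Greywater=27 → close Cedarfen (overflow 26)
  34÷1 = 34 each, +1 to first 0

Closure order: Dunmere, Fernhollow, Ironridge, Cedarfen
Last habitat: Greywater with 61 animals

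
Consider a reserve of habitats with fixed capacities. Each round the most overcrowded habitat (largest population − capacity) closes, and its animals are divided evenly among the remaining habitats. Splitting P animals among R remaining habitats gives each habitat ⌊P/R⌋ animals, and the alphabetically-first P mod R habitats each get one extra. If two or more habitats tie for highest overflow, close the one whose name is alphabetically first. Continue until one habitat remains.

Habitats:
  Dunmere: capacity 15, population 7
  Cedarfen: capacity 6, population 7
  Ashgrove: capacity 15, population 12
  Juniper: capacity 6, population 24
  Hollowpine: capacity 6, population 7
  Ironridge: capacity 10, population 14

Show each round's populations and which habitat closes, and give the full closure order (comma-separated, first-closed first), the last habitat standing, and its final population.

Round 1: Ashgrove=12 Cedarfen=7 Dunmere=7 Hollowpine=7 Ironridge=14 Juniper=24 → close Juniper (overflow 18)
  24÷5 = 4 each, +1 to first 4
Round 2: Ashgrove=17 Cedarfen=12 Dunmere=12 Hollowpine=12 Ironridge=18 → close Ironridge (overflow 8)
  18÷4 = 4 each, +1 to first 2
Round 3: Ashgrove=22 Cedarfen=17 Dunmere=16 Hollowpine=16 → close Cedarfen (overflow 11)
  17÷3 = 5 each, +1 to first 2
Round 4: Ashgrove=28 Dunmere=22 Hollowpine=21 → close Hollowpine (overflow 15)
  21÷2 = 10 each, +1 to first 1
Round 5: Ashgrove=39 Dunmere=32 → close Ashgrove (overflow 24)
  39÷1 = 39 each, +1 to first 0

Closure order: Juniper, Ironridge, Cedarfen, Hollowpine, Ashgrove
Last habitat: Dunmere with 71 animals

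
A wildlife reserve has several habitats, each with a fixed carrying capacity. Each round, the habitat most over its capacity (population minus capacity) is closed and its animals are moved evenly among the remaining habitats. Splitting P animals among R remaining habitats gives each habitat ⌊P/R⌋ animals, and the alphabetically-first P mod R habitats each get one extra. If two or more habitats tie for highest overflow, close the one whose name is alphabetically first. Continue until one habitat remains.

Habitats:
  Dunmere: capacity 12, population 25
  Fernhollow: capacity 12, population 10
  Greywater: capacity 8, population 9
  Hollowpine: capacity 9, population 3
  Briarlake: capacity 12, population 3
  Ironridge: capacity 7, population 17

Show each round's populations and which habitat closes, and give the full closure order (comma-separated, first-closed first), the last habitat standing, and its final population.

Round 1: Briarlake=3 Dunmere=25 Fernhollow=10 Greywater=9 Hollowpine=3 Ironridge=17 → close Dunmere (overflow 13)
  25÷5 = 5 each, +1 to first 0
Round 2: Briarlake=8 Fernhollow=15 Greywater=14 Hollowpine=8 Ironridge=22 → close Ironridge (overflow 15)
  22÷4 = 5 each, +1 to first 2
Round 3: Briarlake=14 Fernhollow=21 Greywater=19 Hollowpine=13 → close Greywater (overflow 11)
  19÷3 = 6 each, +1 to first 1
Round 4: Briarlake=21 Fernhollow=27 Hollowpine=19 → close Fernhollow (overflow 15)
  27÷2 = 13 each, +1 to first 1
Round 5: Briarlake=35 Hollowpine=32 → close Briarlake (overflow 23)
  35÷1 = 35 each, +1 to first 0

Closure order: Dunmere, Ironridge, Greywater, Fernhollow, Briarlake
Last habitat: Hollowpine with 67 animals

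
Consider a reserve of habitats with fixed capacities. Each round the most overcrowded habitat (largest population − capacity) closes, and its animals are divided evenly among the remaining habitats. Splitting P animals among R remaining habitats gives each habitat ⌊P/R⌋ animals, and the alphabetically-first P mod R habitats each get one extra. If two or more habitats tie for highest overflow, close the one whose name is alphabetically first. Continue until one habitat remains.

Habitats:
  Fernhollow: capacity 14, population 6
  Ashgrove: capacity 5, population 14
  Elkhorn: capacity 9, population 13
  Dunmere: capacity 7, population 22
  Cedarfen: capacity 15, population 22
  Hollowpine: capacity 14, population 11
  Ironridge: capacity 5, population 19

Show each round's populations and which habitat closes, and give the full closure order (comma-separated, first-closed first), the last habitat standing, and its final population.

Closure order: Dunmere, Ironridge, Ashgrove, Cedarfen, Elkhorn, Hollowpine
Last habitat: Fernhollow with 107 animals

Round 1: Ashgrove=14 Cedarfen=22 Dunmere=22 Elkhorn=13 Fernhollow=6 Hollowpine=11 Ironridge=19 → close Dunmere (overflow 15)
  22÷6 = 3 each, +1 to first 4
Round 2: Ashgrove=18 Cedarfen=26 Elkhorn=17 Fernhollow=10 Hollowpine=14 Ironridge=22 → close Ironridge (overflow 17)
  22÷5 = 4 each, +1 to first 2
Round 3: Ashgrove=23 Cedarfen=31 Elkhorn=21 Fernhollow=14 Hollowpine=18 → close Ashgrove (overflow 18)
  23÷4 = 5 each, +1 to first 3
Round 4: Cedarfen=37 Elkhorn=27 Fernhollow=20 Hollowpine=23 → close Cedarfen (overflow 22)
  37÷3 = 12 each, +1 to first 1
Round 5: Elkhorn=40 Fernhollow=32 Hollowpine=35 → close Elkhorn (overflow 31)
  40÷2 = 20 each, +1 to first 0
Round 6: Fernhollow=52 Hollowpine=55 → close Hollowpine (overflow 41)
  55÷1 = 55 each, +1 to first 0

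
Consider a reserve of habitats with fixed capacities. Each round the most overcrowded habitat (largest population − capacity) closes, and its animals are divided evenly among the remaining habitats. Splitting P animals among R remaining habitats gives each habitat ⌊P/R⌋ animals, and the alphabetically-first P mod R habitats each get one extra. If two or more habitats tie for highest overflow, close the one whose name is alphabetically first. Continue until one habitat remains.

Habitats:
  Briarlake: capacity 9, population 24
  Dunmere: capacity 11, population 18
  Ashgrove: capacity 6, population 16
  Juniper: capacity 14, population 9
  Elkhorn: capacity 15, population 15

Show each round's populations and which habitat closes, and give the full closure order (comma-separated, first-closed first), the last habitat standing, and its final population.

Closure order: Briarlake, Ashgrove, Dunmere, Elkhorn
Last habitat: Juniper with 82 animals

Round 1: Ashgrove=16 Briarlake=24 Dunmere=18 Elkhorn=15 Juniper=9 → close Briarlake (overflow 15)
  24÷4 = 6 each, +1 to first 0
Round 2: Ashgrove=22 Dunmere=24 Elkhorn=21 Juniper=15 → close Ashgrove (overflow 16)
  22÷3 = 7 each, +1 to first 1
Round 3: Dunmere=32 Elkhorn=28 Juniper=22 → close Dunmere (overflow 21)
  32÷2 = 16 each, +1 to first 0
Round 4: Elkhorn=44 Juniper=38 → close Elkhorn (overflow 29)
  44÷1 = 44 each, +1 to first 0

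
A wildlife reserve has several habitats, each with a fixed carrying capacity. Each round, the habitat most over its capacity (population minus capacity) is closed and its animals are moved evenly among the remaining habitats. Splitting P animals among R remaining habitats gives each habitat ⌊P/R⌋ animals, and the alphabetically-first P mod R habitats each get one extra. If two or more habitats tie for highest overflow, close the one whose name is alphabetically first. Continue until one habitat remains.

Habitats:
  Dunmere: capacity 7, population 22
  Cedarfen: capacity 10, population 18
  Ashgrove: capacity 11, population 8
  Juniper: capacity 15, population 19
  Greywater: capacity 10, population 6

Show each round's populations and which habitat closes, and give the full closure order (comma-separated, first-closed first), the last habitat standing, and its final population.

Closure order: Dunmere, Cedarfen, Juniper, Ashgrove
Last habitat: Greywater with 73 animals

Round 1: Ashgrove=8 Cedarfen=18 Dunmere=22 Greywater=6 Juniper=19 → close Dunmere (overflow 15)
  22÷4 = 5 each, +1 to first 2
Round 2: Ashgrove=14 Cedarfen=24 Greywater=11 Juniper=24 → close Cedarfen (overflow 14)
  24÷3 = 8 each, +1 to first 0
Round 3: Ashgrove=22 Greywater=19 Juniper=32 → close Juniper (overflow 17)
  32÷2 = 16 each, +1 to first 0
Round 4: Ashgrove=38 Greywater=35 → close Ashgrove (overflow 27)
  38÷1 = 38 each, +1 to first 0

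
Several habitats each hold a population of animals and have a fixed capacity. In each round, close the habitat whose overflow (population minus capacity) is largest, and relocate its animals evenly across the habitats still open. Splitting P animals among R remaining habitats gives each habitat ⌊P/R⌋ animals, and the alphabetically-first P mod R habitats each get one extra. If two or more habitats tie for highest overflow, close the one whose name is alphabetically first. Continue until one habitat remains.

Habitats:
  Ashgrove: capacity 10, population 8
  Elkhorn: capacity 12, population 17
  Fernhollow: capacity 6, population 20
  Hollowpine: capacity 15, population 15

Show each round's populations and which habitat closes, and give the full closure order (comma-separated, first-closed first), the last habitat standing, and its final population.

Round 1: Ashgrove=8 Elkhorn=17 Fernhollow=20 Hollowpine=15 → close Fernhollow (overflow 14)
  20÷3 = 6 each, +1 to first 2
Round 2: Ashgrove=15 Elkhorn=24 Hollowpine=21 → close Elkhorn (overflow 12)
  24÷2 = 12 each, +1 to first 0
Round 3: Ashgrove=27 Hollowpine=33 → close Hollowpine (overflow 18)
  33÷1 = 33 each, +1 to first 0

Closure order: Fernhollow, Elkhorn, Hollowpine
Last habitat: Ashgrove with 60 animals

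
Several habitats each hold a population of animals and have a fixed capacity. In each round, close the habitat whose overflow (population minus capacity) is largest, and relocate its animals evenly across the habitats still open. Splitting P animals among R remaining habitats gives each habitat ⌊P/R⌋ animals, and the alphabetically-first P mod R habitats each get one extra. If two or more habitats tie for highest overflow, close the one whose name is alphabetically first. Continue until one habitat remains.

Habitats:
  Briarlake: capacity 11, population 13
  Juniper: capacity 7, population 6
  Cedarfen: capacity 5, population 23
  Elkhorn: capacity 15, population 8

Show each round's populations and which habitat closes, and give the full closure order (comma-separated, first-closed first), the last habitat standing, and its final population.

Round 1: Briarlake=13 Cedarfen=23 Elkhorn=8 Juniper=6 → close Cedarfen (overflow 18)
  23÷3 = 7 each, +1 to first 2
Round 2: Briarlake=21 Elkhorn=16 Juniper=13 → close Briarlake (overflow 10)
  21÷2 = 10 each, +1 to first 1
Round 3: Elkhorn=27 Juniper=23 → close Juniper (overflow 16)
  23÷1 = 23 each, +1 to first 0

Closure order: Cedarfen, Briarlake, Juniper
Last habitat: Elkhorn with 50 animals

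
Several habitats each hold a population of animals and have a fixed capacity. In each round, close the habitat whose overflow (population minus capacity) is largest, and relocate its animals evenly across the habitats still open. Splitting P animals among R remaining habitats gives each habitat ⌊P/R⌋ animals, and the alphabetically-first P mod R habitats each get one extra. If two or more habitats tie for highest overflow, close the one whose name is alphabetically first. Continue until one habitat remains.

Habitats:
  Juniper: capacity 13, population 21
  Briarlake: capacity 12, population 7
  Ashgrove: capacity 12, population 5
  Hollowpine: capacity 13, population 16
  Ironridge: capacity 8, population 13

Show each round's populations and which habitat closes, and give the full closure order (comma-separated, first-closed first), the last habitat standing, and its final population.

Round 1: Ashgrove=5 Briarlake=7 Hollowpine=16 Ironridge=13 Juniper=21 → close Juniper (overflow 8)
  21÷4 = 5 each, +1 to first 1
Round 2: Ashgrove=11 Briarlake=12 Hollowpine=21 Ironridge=18 → close Ironridge (overflow 10)
  18÷3 = 6 each, +1 to first 0
Round 3: Ashgrove=17 Briarlake=18 Hollowpine=27 → close Hollowpine (overflow 14)
  27÷2 = 13 each, +1 to first 1
Round 4: Ashgrove=31 Briarlake=31 → close Ashgrove (overflow 19)
  31÷1 = 31 each, +1 to first 0

Closure order: Juniper, Ironridge, Hollowpine, Ashgrove
Last habitat: Briarlake with 62 animals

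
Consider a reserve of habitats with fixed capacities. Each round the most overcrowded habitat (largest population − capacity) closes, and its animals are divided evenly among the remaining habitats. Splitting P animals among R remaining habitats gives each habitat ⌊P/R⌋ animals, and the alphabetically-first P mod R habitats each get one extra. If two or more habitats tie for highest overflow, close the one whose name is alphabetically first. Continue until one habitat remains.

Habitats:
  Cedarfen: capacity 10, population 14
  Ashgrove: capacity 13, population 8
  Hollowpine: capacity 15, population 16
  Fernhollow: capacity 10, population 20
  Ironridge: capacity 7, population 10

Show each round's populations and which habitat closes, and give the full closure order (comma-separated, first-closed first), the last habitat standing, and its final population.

Closure order: Fernhollow, Cedarfen, Ironridge, Hollowpine
Last habitat: Ashgrove with 68 animals

Round 1: Ashgrove=8 Cedarfen=14 Fernhollow=20 Hollowpine=16 Ironridge=10 → close Fernhollow (overflow 10)
  20÷4 = 5 each, +1 to first 0
Round 2: Ashgrove=13 Cedarfen=19 Hollowpine=21 Ironridge=15 → close Cedarfen (overflow 9)
  19÷3 = 6 each, +1 to first 1
Round 3: Ashgrove=20 Hollowpine=27 Ironridge=21 → close Ironridge (overflow 14)
  21÷2 = 10 each, +1 to first 1
Round 4: Ashgrove=31 Hollowpine=37 → close Hollowpine (overflow 22)
  37÷1 = 37 each, +1 to first 0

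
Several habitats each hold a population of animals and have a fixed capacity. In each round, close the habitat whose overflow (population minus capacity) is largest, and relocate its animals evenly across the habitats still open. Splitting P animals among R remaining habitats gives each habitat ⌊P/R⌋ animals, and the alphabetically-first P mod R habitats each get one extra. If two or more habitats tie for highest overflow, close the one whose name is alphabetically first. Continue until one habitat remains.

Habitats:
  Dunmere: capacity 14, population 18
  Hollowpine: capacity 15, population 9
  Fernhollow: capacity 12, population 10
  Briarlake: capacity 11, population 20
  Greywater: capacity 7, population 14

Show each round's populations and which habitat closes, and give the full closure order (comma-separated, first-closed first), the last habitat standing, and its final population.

Round 1: Briarlake=20 Dunmere=18 Fernhollow=10 Greywater=14 Hollowpine=9 → close Briarlake (overflow 9)
  20÷4 = 5 each, +1 to first 0
Round 2: Dunmere=23 Fernhollow=15 Greywater=19 Hollowpine=14 → close Greywater (overflow 12)
  19÷3 = 6 each, +1 to first 1
Round 3: Dunmere=30 Fernhollow=21 Hollowpine=20 → close Dunmere (overflow 16)
  30÷2 = 15 each, +1 to first 0
Round 4: Fernhollow=36 Hollowpine=35 → close Fernhollow (overflow 24)
  36÷1 = 36 each, +1 to first 0

Closure order: Briarlake, Greywater, Dunmere, Fernhollow
Last habitat: Hollowpine with 71 animals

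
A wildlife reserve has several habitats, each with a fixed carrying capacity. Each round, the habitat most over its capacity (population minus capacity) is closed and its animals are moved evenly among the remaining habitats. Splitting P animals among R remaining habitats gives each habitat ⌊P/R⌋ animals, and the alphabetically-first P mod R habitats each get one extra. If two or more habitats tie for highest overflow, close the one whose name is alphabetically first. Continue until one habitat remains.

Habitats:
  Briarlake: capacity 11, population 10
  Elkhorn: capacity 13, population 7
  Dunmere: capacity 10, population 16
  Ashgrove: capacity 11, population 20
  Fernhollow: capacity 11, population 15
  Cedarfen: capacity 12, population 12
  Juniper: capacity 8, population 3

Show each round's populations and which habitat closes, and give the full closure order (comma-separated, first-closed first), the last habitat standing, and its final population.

Round 1: Ashgrove=20 Briarlake=10 Cedarfen=12 Dunmere=16 Elkhorn=7 Fernhollow=15 Juniper=3 → close Ashgrove (overflow 9)
  20÷6 = 3 each, +1 to first 2
Round 2: Briarlake=14 Cedarfen=16 Dunmere=19 Elkhorn=10 Fernhollow=18 Juniper=6 → close Dunmere (overflow 9)
  19÷5 = 3 each, +1 to first 4
Round 3: Briarlake=18 Cedarfen=20 Elkhorn=14 Fernhollow=22 Juniper=9 → close Fernhollow (overflow 11)
  22÷4 = 5 each, +1 to first 2
Round 4: Briarlake=24 Cedarfen=26 Elkhorn=19 Juniper=14 → close Cedarfen (overflow 14)
  26÷3 = 8 each, +1 to first 2
Round 5: Briarlake=33 Elkhorn=28 Juniper=22 → close Briarlake (overflow 22)
  33÷2 = 16 each, +1 to first 1
Round 6: Elkhorn=45 Juniper=38 → close Elkhorn (overflow 32)
  45÷1 = 45 each, +1 to first 0

Closure order: Ashgrove, Dunmere, Fernhollow, Cedarfen, Briarlake, Elkhorn
Last habitat: Juniper with 83 animals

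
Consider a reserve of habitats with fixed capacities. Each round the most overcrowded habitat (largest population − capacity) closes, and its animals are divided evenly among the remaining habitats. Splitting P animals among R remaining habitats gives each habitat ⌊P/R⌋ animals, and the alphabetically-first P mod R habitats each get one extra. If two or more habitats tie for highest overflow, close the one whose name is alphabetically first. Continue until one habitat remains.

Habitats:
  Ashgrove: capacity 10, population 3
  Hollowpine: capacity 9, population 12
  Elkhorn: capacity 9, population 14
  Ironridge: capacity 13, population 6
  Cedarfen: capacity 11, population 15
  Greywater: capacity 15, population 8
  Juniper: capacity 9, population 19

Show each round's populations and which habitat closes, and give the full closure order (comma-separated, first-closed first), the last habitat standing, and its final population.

Closure order: Juniper, Elkhorn, Cedarfen, Hollowpine, Ashgrove, Greywater
Last habitat: Ironridge with 77 animals

Round 1: Ashgrove=3 Cedarfen=15 Elkhorn=14 Greywater=8 Hollowpine=12 Ironridge=6 Juniper=19 → close Juniper (overflow 10)
  19÷6 = 3 each, +1 to first 1
Round 2: Ashgrove=7 Cedarfen=18 Elkhorn=17 Greywater=11 Hollowpine=15 Ironridge=9 → close Elkhorn (overflow 8)
  17÷5 = 3 each, +1 to first 2
Round 3: Ashgrove=11 Cedarfen=22 Greywater=14 Hollowpine=18 Ironridge=12 → close Cedarfen (overflow 11)
  22÷4 = 5 each, +1 to first 2
Round 4: Ashgrove=17 Greywater=20 Hollowpine=23 Ironridge=17 → close Hollowpine (overflow 14)
  23÷3 = 7 each, +1 to first 2
Round 5: Ashgrove=25 Greywater=28 Ironridge=24 → close Ashgrove (overflow 15)
  25÷2 = 12 each, +1 to first 1
Round 6: Greywater=41 Ironridge=36 → close Greywater (overflow 26)
  41÷1 = 41 each, +1 to first 0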